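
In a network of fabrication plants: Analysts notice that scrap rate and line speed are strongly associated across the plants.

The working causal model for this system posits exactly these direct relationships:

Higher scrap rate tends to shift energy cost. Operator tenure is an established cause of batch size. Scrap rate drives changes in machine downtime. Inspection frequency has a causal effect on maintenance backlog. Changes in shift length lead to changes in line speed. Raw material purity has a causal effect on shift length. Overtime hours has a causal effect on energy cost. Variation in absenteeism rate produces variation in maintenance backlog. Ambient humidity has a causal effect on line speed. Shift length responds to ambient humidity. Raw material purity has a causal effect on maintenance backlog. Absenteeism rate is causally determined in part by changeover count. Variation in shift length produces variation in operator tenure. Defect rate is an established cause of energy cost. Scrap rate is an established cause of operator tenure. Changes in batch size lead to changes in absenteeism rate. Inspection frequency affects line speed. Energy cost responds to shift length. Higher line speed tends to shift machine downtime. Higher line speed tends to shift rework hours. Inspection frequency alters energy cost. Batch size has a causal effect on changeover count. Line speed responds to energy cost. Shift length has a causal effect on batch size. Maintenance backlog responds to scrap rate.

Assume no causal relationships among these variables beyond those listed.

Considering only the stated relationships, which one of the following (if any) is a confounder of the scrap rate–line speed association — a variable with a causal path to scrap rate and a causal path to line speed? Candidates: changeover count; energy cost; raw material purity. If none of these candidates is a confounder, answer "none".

none

None of the listed candidates has causal paths to both scrap rate and line speed in the stated relationships, so none is a common cause.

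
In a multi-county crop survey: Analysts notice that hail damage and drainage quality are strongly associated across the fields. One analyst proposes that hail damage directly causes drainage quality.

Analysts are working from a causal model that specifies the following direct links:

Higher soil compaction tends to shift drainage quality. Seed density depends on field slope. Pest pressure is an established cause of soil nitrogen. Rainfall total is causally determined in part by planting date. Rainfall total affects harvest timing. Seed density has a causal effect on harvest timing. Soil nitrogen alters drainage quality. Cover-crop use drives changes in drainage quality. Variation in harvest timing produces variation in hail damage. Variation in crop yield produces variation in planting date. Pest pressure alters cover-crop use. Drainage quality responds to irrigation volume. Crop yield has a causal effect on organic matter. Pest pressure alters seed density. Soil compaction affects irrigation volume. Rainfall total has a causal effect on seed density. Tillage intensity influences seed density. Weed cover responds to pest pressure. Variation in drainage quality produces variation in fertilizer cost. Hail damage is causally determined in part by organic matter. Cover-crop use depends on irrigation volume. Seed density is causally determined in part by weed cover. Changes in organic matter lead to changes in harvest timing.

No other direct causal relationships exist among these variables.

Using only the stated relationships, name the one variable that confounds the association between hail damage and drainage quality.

Pest pressure has a causal path to hail damage (pest pressure → seed density → harvest timing → hail damage) and a separate causal path to drainage quality (pest pressure → soil nitrogen → drainage quality), so it is a common cause of both.
No stated relationship gives hail damage a causal route to drainage quality, so the correlation is explained by the shared upstream cause rather than a direct effect.

pest pressure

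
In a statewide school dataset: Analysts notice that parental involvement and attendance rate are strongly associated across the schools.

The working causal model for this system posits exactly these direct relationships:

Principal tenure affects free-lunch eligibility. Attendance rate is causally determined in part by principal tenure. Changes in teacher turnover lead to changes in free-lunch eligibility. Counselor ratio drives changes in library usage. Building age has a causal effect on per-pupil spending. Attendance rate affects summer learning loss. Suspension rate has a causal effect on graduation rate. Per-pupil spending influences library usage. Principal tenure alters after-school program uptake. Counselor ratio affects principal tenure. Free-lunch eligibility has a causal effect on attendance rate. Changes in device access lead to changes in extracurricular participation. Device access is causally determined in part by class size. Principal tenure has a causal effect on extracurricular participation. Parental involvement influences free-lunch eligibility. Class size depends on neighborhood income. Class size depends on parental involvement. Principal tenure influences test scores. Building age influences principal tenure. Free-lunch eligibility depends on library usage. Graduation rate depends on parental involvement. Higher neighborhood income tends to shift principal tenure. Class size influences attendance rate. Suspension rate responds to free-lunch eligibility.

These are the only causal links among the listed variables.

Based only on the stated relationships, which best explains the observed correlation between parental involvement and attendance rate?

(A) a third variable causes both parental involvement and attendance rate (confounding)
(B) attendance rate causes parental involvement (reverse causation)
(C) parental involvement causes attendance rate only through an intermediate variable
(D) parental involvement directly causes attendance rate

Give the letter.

C

Parental involvement reaches attendance rate through parental involvement → class size → attendance rate — an indirect causal chain with no direct parental involvement → attendance rate link. No variable causes both parental involvement and attendance rate, so confounding is ruled out; the effect is mediated.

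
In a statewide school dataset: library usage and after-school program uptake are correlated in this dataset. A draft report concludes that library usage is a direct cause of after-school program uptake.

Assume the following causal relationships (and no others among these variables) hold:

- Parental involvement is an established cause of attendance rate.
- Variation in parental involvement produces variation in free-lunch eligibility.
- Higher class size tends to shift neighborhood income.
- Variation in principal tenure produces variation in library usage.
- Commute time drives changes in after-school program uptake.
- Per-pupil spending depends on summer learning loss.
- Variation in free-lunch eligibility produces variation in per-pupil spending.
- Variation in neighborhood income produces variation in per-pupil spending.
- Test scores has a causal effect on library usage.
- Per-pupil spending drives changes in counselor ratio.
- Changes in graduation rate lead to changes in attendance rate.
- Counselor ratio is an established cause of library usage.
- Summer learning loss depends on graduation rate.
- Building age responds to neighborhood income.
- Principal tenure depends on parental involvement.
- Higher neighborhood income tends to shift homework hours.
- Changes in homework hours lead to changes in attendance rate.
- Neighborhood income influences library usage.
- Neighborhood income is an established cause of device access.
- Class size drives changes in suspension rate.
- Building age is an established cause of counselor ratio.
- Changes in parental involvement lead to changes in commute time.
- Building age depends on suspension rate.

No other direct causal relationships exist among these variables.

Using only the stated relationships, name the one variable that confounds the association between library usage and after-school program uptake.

Parental involvement has a causal path to library usage (parental involvement → principal tenure → library usage) and a separate causal path to after-school program uptake (parental involvement → commute time → after-school program uptake), so it is a common cause of both.
No stated relationship gives library usage a causal route to after-school program uptake, so the correlation is explained by the shared upstream cause rather than a direct effect.

parental involvement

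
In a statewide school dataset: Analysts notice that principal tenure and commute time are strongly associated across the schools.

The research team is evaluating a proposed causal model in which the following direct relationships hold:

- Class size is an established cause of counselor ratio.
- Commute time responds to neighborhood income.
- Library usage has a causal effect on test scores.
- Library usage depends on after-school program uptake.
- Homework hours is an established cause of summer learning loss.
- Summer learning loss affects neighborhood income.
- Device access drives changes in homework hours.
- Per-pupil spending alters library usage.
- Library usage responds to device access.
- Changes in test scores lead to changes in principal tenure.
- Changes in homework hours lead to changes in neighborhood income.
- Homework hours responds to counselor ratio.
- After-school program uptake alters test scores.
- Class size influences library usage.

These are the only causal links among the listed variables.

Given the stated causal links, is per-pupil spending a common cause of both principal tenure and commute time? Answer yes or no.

Per-pupil spending has no stated causal path to commute time. A confounder must cause both variables, so per-pupil spending does not qualify.

no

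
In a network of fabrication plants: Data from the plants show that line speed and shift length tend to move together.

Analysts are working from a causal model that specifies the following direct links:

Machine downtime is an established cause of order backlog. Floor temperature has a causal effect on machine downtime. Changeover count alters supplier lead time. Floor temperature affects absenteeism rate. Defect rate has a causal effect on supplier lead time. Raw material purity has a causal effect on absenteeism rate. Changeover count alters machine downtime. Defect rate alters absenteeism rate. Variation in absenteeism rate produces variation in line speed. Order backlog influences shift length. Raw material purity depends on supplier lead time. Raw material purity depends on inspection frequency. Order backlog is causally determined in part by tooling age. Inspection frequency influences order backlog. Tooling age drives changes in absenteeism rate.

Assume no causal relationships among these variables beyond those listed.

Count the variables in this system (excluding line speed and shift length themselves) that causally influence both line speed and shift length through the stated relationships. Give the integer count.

4

The common causes are: changeover count (to line speed via changeover count → supplier lead time → raw material purity → absenteeism rate → line speed; to shift length via changeover count → machine downtime → order backlog → shift length); floor temperature (to line speed via floor temperature → absenteeism rate → line speed; to shift length via floor temperature → machine downtime → order backlog → shift length); inspection frequency (to line speed via inspection frequency → raw material purity → absenteeism rate → line speed; to shift length via inspection frequency → order backlog → shift length); tooling age (to line speed via tooling age → absenteeism rate → line speed; to shift length via tooling age → order backlog → shift length).
Every other variable lacks a causal path to at least one of line speed and shift length.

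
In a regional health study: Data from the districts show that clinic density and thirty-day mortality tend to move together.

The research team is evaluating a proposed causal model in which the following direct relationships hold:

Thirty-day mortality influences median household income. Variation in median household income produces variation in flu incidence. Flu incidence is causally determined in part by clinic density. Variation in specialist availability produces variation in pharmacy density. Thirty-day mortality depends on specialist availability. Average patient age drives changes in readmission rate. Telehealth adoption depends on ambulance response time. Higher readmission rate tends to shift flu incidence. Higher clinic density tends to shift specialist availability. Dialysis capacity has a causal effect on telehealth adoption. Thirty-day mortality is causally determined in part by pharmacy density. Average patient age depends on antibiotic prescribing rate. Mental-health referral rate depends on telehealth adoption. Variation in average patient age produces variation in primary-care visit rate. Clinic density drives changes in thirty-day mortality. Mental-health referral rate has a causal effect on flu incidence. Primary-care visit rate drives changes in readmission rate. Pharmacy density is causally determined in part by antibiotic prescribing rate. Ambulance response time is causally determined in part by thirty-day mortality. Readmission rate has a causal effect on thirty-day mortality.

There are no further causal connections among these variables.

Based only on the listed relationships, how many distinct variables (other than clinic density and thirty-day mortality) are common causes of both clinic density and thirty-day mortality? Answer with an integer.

No listed variable has a causal path to both clinic density and thirty-day mortality, so there are no common causes.

0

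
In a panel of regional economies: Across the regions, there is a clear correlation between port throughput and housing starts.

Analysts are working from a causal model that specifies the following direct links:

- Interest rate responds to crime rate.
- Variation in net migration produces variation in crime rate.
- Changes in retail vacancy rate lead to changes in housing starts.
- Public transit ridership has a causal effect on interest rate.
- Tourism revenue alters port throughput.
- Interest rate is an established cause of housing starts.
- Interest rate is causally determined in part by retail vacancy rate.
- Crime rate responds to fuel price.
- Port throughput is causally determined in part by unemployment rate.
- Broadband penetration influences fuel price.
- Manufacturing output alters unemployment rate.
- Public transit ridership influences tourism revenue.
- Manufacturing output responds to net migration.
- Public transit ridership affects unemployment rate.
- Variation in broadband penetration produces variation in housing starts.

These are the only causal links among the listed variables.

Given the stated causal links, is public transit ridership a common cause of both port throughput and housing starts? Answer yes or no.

Public transit ridership has a causal path to port throughput (public transit ridership → tourism revenue → port throughput) and to housing starts (public transit ridership → interest rate → housing starts), so it is a common cause of both — a confounder.

yes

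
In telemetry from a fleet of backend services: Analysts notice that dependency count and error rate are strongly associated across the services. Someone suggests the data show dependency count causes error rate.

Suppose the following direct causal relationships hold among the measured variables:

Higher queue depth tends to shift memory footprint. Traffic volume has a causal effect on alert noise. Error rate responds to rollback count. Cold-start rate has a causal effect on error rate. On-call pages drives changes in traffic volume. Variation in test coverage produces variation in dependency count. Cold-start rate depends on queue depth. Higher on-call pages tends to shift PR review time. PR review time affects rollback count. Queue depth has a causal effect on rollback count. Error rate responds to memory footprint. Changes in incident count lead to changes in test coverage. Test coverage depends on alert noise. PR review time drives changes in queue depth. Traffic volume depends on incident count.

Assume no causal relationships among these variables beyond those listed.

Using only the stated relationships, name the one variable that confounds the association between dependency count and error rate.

on-call pages

On-call pages has a causal path to dependency count (on-call pages → traffic volume → alert noise → test coverage → dependency count) and a separate causal path to error rate (on-call pages → PR review time → rollback count → error rate), so it is a common cause of both.
No stated relationship gives dependency count a causal route to error rate, so the correlation is explained by the shared upstream cause rather than a direct effect.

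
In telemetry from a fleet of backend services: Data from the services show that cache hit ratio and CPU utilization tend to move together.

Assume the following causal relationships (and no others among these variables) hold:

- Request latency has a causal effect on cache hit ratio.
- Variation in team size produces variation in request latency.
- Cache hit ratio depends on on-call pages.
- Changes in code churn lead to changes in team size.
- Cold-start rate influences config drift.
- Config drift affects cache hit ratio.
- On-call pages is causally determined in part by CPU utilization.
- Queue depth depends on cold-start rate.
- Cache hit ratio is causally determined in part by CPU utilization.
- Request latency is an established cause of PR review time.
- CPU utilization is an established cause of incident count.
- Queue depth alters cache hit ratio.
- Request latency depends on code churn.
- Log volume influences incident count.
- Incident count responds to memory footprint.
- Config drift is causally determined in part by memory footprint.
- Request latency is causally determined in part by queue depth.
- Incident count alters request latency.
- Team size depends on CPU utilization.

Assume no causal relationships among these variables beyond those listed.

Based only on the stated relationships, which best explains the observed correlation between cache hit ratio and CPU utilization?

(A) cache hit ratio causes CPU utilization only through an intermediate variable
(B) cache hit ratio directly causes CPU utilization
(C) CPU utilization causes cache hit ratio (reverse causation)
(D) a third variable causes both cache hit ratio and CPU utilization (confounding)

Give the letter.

C

The stated link runs CPU utilization → cache hit ratio; cache hit ratio has no causal path to CPU utilization. No variable causes both, so confounding is ruled out. The correlation reflects reverse causation.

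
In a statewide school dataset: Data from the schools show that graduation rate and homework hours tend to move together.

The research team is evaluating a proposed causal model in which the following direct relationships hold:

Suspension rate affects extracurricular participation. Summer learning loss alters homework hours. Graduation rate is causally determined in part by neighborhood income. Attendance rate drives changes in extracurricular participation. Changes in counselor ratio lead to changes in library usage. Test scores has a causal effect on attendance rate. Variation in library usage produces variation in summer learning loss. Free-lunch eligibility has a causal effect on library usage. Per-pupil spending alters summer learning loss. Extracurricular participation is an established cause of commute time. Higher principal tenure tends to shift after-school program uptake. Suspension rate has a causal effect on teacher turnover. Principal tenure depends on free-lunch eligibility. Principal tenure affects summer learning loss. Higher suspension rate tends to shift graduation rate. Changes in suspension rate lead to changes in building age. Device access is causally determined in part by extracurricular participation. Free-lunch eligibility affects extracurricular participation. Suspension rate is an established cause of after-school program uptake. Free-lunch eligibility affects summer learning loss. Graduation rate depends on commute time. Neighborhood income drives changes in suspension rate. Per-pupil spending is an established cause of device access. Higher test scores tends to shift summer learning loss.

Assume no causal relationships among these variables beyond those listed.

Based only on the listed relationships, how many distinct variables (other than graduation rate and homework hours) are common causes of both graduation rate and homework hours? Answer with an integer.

2

The common causes are: free-lunch eligibility (to graduation rate via free-lunch eligibility → extracurricular participation → commute time → graduation rate; to homework hours via free-lunch eligibility → summer learning loss → homework hours); test scores (to graduation rate via test scores → attendance rate → extracurricular participation → commute time → graduation rate; to homework hours via test scores → summer learning loss → homework hours).
Every other variable lacks a causal path to at least one of graduation rate and homework hours.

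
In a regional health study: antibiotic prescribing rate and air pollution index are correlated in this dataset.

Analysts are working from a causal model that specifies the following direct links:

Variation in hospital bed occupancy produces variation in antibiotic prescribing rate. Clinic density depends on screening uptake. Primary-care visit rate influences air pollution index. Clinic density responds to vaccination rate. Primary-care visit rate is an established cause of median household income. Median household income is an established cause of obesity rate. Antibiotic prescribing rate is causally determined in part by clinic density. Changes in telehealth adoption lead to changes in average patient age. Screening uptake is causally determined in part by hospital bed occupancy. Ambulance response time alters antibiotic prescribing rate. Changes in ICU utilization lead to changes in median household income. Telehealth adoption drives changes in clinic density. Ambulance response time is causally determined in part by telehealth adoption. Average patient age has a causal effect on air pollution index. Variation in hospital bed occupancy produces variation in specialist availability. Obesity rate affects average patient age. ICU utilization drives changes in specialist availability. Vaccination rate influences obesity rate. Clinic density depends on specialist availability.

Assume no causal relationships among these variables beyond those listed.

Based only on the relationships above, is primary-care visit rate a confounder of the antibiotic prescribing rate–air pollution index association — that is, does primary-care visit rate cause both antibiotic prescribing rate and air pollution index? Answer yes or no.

Primary-care visit rate has no stated causal path to antibiotic prescribing rate. A confounder must cause both variables, so primary-care visit rate does not qualify.

no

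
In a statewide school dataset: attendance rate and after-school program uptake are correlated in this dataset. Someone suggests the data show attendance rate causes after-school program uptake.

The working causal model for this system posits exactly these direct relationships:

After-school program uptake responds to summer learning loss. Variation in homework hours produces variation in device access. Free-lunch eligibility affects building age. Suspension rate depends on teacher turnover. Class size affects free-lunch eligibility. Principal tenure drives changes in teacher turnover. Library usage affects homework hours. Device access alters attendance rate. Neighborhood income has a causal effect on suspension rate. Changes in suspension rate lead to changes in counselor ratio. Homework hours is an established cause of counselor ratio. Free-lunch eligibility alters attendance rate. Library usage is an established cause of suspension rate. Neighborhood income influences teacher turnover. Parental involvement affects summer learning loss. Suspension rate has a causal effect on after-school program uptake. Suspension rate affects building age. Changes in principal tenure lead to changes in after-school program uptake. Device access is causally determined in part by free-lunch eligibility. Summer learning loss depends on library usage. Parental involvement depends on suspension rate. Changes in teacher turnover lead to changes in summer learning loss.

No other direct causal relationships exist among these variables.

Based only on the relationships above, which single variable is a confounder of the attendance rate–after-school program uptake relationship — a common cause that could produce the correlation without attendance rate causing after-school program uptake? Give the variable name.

Library usage has a causal path to attendance rate (library usage → homework hours → device access → attendance rate) and a separate causal path to after-school program uptake (library usage → suspension rate → after-school program uptake), so it is a common cause of both.
No stated relationship gives attendance rate a causal route to after-school program uptake, so the correlation is explained by the shared upstream cause rather than a direct effect.

library usage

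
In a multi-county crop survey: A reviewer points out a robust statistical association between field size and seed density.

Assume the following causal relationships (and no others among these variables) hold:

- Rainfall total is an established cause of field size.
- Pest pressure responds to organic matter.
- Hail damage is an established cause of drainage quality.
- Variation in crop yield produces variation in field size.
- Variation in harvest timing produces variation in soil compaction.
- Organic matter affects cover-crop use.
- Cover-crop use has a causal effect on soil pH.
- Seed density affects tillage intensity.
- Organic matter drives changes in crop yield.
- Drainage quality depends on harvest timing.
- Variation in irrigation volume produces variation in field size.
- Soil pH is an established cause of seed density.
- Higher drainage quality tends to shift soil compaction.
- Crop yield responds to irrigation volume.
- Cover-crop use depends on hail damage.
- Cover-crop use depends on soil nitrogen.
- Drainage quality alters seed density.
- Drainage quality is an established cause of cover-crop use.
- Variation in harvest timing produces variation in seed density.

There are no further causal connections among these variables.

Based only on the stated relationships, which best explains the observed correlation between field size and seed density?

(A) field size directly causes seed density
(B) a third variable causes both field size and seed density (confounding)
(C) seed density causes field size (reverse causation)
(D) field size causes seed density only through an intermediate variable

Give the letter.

B

Organic matter causes field size (organic matter → crop yield → field size) and seed density (organic matter → cover-crop use → soil pH → seed density) — a common cause creating the correlation.
There is no stated path from field size to seed density or from seed density to field size, so neither direct nor reverse causation applies.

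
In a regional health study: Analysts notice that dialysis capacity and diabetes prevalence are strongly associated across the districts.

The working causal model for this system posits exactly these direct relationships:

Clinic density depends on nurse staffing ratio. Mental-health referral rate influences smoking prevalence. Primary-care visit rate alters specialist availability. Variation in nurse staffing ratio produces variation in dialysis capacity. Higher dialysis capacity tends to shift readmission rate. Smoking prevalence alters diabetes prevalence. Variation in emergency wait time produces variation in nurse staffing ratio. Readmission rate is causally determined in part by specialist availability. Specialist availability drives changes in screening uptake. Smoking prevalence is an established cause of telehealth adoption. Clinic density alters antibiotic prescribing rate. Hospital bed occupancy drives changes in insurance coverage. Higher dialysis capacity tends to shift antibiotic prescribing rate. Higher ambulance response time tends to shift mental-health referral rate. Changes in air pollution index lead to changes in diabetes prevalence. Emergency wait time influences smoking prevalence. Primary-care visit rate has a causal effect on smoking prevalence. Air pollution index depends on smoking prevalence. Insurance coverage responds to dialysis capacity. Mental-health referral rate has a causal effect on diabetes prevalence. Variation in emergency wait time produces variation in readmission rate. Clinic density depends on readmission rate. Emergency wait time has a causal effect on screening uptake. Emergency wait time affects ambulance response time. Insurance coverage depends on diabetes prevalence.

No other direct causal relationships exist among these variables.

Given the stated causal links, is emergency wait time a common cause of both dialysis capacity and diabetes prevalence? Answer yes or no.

Emergency wait time has a causal path to dialysis capacity (emergency wait time → nurse staffing ratio → dialysis capacity) and to diabetes prevalence (emergency wait time → smoking prevalence → diabetes prevalence), so it is a common cause of both — a confounder.

yes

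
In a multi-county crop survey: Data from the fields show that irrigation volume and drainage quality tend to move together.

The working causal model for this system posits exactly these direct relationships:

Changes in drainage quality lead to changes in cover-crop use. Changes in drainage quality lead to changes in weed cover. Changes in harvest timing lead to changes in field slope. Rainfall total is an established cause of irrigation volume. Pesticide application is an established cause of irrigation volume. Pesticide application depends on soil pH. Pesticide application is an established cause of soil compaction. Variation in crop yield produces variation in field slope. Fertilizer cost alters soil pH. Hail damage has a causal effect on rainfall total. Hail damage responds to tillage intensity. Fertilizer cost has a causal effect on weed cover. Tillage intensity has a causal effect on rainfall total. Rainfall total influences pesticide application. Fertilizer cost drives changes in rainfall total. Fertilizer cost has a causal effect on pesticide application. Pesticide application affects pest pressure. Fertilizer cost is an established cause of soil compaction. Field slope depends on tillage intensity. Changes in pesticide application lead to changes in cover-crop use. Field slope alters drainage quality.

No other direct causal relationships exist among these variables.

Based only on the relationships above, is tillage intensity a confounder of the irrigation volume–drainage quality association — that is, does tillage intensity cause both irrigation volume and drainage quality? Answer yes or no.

Tillage intensity has a causal path to irrigation volume (tillage intensity → rainfall total → irrigation volume) and to drainage quality (tillage intensity → field slope → drainage quality), so it is a common cause of both — a confounder.

yes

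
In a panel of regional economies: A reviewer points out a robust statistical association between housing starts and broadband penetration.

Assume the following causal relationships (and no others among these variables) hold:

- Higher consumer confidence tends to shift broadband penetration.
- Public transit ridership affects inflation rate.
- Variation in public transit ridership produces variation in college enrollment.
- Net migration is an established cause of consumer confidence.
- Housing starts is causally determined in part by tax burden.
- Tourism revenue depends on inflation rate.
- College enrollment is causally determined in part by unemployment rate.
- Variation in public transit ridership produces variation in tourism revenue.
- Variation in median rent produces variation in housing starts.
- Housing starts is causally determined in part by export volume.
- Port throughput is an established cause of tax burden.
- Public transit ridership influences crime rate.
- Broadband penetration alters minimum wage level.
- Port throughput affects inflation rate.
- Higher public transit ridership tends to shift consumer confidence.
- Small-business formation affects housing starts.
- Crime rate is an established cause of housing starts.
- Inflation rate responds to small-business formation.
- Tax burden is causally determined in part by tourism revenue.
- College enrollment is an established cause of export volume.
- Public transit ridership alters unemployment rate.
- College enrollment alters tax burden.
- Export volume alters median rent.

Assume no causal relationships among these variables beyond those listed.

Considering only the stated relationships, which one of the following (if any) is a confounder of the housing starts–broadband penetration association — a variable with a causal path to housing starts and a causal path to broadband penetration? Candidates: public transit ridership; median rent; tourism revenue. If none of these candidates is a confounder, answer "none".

Public transit ridership causes housing starts (public transit ridership → crime rate → housing starts) and also causes broadband penetration (public transit ridership → consumer confidence → broadband penetration); it is a common cause of both.
Each of the other candidates lacks a causal path to at least one of housing starts and broadband penetration, so they do not confound the relationship.

public transit ridership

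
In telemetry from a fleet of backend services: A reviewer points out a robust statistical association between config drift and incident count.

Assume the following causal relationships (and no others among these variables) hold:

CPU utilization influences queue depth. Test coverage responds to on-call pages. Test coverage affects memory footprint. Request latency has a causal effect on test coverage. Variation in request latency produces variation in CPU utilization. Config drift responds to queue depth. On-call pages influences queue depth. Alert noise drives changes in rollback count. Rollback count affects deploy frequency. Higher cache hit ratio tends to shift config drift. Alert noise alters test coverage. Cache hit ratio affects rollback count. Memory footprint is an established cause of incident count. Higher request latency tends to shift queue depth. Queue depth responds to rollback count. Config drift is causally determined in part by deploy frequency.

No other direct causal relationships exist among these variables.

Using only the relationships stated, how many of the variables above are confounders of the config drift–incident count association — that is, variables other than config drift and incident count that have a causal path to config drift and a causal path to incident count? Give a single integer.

The common causes are: alert noise (to config drift via alert noise → rollback count → deploy frequency → config drift; to incident count via alert noise → test coverage → memory footprint → incident count); on-call pages (to config drift via on-call pages → queue depth → config drift; to incident count via on-call pages → test coverage → memory footprint → incident count); request latency (to config drift via request latency → queue depth → config drift; to incident count via request latency → test coverage → memory footprint → incident count).
Every other variable lacks a causal path to at least one of config drift and incident count.

3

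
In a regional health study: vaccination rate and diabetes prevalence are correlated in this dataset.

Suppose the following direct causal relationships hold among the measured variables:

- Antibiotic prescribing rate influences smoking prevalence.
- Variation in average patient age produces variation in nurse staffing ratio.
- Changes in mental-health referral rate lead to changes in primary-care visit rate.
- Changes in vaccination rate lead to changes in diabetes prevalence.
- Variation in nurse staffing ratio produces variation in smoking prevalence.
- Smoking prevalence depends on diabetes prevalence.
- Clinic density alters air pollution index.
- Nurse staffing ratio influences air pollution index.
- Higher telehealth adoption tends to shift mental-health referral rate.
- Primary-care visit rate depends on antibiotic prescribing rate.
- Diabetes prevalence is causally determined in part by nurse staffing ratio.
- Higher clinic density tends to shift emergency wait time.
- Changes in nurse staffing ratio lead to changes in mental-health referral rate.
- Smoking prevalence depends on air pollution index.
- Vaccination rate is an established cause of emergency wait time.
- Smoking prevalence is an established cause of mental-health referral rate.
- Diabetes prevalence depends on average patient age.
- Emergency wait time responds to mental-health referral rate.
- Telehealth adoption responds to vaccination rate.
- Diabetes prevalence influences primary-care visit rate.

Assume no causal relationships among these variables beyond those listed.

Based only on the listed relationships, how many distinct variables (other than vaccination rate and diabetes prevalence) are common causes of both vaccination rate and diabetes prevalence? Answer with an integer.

No listed variable has a causal path to both vaccination rate and diabetes prevalence, so there are no common causes.

0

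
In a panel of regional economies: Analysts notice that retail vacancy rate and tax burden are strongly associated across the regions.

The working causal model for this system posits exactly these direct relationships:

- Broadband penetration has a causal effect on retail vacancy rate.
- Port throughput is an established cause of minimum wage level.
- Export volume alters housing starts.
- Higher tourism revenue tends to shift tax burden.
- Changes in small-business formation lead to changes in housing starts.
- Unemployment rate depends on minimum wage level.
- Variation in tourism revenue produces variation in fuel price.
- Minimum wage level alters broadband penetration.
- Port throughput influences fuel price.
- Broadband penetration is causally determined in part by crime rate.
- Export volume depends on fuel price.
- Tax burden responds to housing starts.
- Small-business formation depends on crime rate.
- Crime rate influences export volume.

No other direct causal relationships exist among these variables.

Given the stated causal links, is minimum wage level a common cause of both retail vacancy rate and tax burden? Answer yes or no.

no

Minimum wage level has no stated causal path to tax burden. A confounder must cause both variables, so minimum wage level does not qualify.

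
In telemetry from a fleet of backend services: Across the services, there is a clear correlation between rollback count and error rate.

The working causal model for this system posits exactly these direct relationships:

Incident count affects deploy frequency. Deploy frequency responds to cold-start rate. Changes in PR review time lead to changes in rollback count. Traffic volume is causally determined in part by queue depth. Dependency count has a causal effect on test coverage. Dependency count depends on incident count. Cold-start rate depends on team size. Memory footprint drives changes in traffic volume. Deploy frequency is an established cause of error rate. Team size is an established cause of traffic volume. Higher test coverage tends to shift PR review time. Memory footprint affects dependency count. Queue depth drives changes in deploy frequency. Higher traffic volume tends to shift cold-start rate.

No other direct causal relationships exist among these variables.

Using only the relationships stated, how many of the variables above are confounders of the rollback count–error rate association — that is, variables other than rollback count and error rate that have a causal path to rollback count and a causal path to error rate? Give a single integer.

The common causes are: incident count (to rollback count via incident count → dependency count → test coverage → PR review time → rollback count; to error rate via incident count → deploy frequency → error rate); memory footprint (to rollback count via memory footprint → dependency count → test coverage → PR review time → rollback count; to error rate via memory footprint → traffic volume → cold-start rate → deploy frequency → error rate).
Every other variable lacks a causal path to at least one of rollback count and error rate.

2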